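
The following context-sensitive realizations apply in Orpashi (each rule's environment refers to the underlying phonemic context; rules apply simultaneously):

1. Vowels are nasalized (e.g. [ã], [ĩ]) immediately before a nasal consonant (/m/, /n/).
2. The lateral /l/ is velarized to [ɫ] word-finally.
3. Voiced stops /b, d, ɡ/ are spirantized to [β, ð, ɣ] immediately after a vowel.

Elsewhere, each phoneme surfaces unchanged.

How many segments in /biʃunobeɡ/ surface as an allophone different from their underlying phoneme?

Segments that undergo a rule: /u/ → [ũ] (rule 1); /b/ → [β] (rule 3); /ɡ/ → [ɣ] (rule 3).
All other segments surface unchanged.

3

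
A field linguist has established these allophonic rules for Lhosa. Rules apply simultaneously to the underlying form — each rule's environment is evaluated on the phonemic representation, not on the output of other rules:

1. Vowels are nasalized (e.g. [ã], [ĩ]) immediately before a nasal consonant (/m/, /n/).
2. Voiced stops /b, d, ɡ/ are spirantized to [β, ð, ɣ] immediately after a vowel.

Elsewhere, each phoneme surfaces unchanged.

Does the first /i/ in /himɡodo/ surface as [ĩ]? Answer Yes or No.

Rule 1 applies to /i/ (between /h/ and /m/: before a nasal consonant) → [ĩ].
The actual realization is [ĩ], which matches [ĩ].

Yes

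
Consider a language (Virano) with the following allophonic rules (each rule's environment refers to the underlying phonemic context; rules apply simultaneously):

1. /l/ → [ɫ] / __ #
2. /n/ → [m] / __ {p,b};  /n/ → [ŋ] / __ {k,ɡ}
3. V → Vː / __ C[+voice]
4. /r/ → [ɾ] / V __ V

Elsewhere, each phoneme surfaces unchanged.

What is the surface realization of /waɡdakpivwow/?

/a/ (between /w/ and /ɡ/) occurs before a voiced consonant → [aː] by rule 3.
/a/ (between /d/ and /k/) fails the environment for rule 3, so it stays [a].
/i/ — between /p/ and /v/, before a voiced consonant — surfaces as [iː] (rule 3).
/o/ (between /w/ and /w/) occurs before a voiced consonant → [oː] by rule 3.

[waːɡdakpiːvwoːw]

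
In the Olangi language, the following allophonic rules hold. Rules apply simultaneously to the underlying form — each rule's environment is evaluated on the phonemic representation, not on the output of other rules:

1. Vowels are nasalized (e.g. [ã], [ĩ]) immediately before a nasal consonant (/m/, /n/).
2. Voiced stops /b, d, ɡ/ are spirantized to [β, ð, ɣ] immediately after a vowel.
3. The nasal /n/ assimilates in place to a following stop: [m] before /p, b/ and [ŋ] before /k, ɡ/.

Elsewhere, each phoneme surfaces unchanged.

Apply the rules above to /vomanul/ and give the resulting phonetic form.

/o/ — between /v/ and /m/, before a nasal consonant — surfaces as [õ] (rule 1).
/a/ meets the environment for rule 1 (before a nasal consonant) → [ã].
/n/ (between /a/ and /u/) is in the target of rule 3 but the environment (before a labial or velar stop) is not met → [n].
/u/ (between /n/ and /l/) fails the environment for rule 1, so it stays [u].

[võmãnul]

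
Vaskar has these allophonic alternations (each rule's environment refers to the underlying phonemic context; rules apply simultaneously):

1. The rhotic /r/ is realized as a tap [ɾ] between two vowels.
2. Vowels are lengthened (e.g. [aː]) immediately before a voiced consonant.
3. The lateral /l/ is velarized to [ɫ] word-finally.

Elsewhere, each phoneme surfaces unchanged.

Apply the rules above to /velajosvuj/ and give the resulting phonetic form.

/v/ (word-initial) is unaffected → [v].
/e/ — between /v/ and /l/, before a voiced consonant — surfaces as [eː] (rule 2).
/l/ (between /e/ and /a/) is in the target of rule 3 but the environment (word-finally) is not met → [l].
/a/ (between /l/ and /j/): before a voiced consonant, so rule 2 applies → [aː].
/j/ stays [j].
/o/ — between /j/ and /s/; rule 2 does not apply here → [o].
/s/ stays [s].
/v/ (between /s/ and /u/) is unaffected → [v].
/u/ (between /v/ and /j/): before a voiced consonant, so rule 2 applies → [uː].
/j/ (word-final) is unaffected → [j].

[veːlaːjosvuːj]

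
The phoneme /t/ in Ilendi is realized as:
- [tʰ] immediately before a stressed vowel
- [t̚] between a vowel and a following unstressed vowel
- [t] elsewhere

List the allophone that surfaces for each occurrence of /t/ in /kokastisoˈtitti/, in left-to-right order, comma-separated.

Occurrence 1 (position 6): no conditioning environment matches → elsewhere allophone [t].
Occurrence 2 (position 10): immediately before a stressed vowel → [tʰ].
Occurrence 3 (position 12): no conditioning environment matches → elsewhere allophone [t].
Occurrence 4 (position 13): no conditioning environment matches → elsewhere allophone [t].

[t], [tʰ], [t], [t]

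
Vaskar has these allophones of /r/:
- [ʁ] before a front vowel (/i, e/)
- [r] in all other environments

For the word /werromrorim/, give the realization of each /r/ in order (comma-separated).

[r], [r], [r], [ʁ]

Occurrence 1 (position 3): no conditioning environment matches → elsewhere allophone [r].
Occurrence 2 (position 4): no conditioning environment matches → elsewhere allophone [r].
Occurrence 3 (position 7): no conditioning environment matches → elsewhere allophone [r].
Occurrence 4 (position 9): before a front vowel (/i, e/) → [ʁ].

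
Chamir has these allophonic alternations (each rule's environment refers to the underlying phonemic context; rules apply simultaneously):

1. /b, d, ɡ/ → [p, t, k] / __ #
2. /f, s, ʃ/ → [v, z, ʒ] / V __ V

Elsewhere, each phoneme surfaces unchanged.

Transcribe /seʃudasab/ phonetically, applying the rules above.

[seʒudazap]

/s/ — word-initial; rule 2 does not apply here → [s].
/e/ stays [e].
Rule 2 applies to /ʃ/ (between /e/ and /u/: between two vowels) → [ʒ].
/u/ — not in any rule's target class → [u].
/d/ — between /u/ and /a/; rule 1 does not apply here → [d].
/a/ — not in any rule's target class → [a].
Rule 2 applies to /s/ (between /a/ and /a/: between two vowels) → [z].
/a/ — not in any rule's target class → [a].
Rule 1 applies to /b/ (word-final: word-finally) → [p].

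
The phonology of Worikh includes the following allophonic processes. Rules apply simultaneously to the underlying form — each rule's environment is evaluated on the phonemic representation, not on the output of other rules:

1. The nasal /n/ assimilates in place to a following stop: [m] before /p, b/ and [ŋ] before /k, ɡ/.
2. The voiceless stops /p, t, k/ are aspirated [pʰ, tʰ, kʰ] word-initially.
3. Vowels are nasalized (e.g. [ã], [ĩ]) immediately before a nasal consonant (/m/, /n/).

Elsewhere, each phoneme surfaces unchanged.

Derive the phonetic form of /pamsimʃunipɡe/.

[pʰãmsĩmʃũnipɡe]

/p/ — word-initial, word-initially — surfaces as [pʰ] (rule 2).
Rule 3 applies to /a/ (between /p/ and /m/: before a nasal consonant) → [ã].
/m/ — not in any rule's target class → [m].
/s/ (between /m/ and /i/) is unaffected → [s].
/i/ — between /s/ and /m/, before a nasal consonant — surfaces as [ĩ] (rule 3).
/m/ (between /i/ and /ʃ/) is unaffected → [m].
/ʃ/ (between /m/ and /u/): no rule targets it → [ʃ].
/u/ — between /ʃ/ and /n/, before a nasal consonant — surfaces as [ũ] (rule 3).
/n/ (between /u/ and /i/) is in the target of rule 1 but the environment (before a labial or velar stop) is not met → [n].
/i/ (between /n/ and /p/) fails the environment for rule 3, so it stays [i].
/p/ — between /i/ and /ɡ/; rule 2 does not apply here → [p].
/ɡ/ — not in any rule's target class → [ɡ].
/e/ (word-final): rule 3 targets it, but not before a nasal consonant → unchanged [e].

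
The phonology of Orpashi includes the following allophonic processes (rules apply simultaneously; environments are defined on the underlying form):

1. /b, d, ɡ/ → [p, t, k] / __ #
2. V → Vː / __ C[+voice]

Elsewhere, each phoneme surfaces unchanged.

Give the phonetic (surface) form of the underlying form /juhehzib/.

[juhehziːp]

/j/ stays [j].
/u/ (between /j/ and /h/): rule 2 targets it, but not before a voiced consonant → unchanged [u].
/h/ (between /u/ and /e/) is unaffected → [h].
/e/ (between /h/ and /h/) is in the target of rule 2 but the environment (before a voiced consonant) is not met → [e].
/h/ stays [h].
/z/ — not in any rule's target class → [z].
/i/ (between /z/ and /b/) occurs before a voiced consonant → [iː] by rule 2.
/b/ meets the environment for rule 1 (word-finally) → [p].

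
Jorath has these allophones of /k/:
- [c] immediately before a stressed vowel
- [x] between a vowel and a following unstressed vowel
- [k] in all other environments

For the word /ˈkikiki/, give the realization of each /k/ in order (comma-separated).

Occurrence 1 (position 1): immediately before a stressed vowel → [c].
Occurrence 2 (position 3): between a vowel and a following unstressed vowel → [x].
Occurrence 3 (position 5): between a vowel and a following unstressed vowel → [x].

[c], [x], [x]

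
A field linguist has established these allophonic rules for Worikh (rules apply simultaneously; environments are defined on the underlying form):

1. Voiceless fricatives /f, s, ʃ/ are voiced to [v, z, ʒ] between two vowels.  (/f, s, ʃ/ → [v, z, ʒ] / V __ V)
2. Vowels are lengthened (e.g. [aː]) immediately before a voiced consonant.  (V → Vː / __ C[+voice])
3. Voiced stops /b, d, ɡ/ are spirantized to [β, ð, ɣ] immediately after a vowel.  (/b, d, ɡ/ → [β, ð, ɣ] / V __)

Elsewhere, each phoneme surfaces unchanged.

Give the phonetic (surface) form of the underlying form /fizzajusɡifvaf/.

[fiːzzaːjusɡifvaf]

/f/ (word-initial) is in the target of rule 1 but the environment (between two vowels) is not met → [f].
/i/ (between /f/ and /z/) occurs before a voiced consonant → [iː] by rule 2.
/z/ (between /i/ and /z/): no rule targets it → [z].
/z/ (between /z/ and /a/): no rule targets it → [z].
Rule 2 applies to /a/ (between /z/ and /j/: before a voiced consonant) → [aː].
/j/ — not in any rule's target class → [j].
/u/ (between /j/ and /s/) is in the target of rule 2 but the environment (before a voiced consonant) is not met → [u].
/s/ (between /u/ and /ɡ/) is in the target of rule 1 but the environment (between two vowels) is not met → [s].
/ɡ/ (between /s/ and /i/) fails the environment for rule 3, so it stays [ɡ].
/i/ (between /ɡ/ and /f/) is in the target of rule 2 but the environment (before a voiced consonant) is not met → [i].
/f/ (between /i/ and /v/) fails the environment for rule 1, so it stays [f].
/v/ (between /f/ and /a/): no rule targets it → [v].
/a/ (between /v/ and /f/) fails the environment for rule 2, so it stays [a].
/f/ — word-final; rule 1 does not apply here → [f].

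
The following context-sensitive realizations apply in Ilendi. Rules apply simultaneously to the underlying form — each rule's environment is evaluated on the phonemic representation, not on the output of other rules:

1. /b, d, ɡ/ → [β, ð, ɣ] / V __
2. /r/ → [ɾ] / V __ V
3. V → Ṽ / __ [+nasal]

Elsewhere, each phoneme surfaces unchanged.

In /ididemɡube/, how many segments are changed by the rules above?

4

Segments that undergo a rule: /d/ → [ð] (rule 1); /d/ → [ð] (rule 1); /e/ → [ẽ] (rule 3); /b/ → [β] (rule 1).
All other segments surface unchanged.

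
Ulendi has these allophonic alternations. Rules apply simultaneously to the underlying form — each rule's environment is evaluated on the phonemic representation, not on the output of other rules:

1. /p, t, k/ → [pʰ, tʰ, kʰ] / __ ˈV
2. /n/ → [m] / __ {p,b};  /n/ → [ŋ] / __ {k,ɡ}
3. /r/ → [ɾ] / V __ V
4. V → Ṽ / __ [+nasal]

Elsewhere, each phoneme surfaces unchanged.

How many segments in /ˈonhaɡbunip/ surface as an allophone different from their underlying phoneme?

Segments that undergo a rule: /o/ → [õ] (rule 4); /u/ → [ũ] (rule 4).
All other segments surface unchanged.

2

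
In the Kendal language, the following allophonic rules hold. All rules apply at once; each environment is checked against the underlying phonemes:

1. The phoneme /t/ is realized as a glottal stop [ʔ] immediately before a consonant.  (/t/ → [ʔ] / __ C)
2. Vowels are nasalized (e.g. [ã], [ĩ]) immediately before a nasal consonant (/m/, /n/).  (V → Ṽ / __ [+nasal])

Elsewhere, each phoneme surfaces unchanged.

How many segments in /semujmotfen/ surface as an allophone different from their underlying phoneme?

3

Segments that undergo a rule: /e/ → [ẽ] (rule 2); /t/ → [ʔ] (rule 1); /e/ → [ẽ] (rule 2).
All other segments surface unchanged.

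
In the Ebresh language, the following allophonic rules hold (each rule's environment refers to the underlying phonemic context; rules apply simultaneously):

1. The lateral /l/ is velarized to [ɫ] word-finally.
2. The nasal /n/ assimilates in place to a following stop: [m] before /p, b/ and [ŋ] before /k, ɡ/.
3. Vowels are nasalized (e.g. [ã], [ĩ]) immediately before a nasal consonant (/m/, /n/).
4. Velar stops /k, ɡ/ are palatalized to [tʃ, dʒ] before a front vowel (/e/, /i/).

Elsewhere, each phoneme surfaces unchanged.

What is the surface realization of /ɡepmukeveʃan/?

[dʒepmutʃeveʃãn]

/ɡ/ — word-initial, before a front vowel — surfaces as [dʒ] (rule 4).
/e/ — between /ɡ/ and /p/; rule 3 does not apply here → [e].
/p/ — not in any rule's target class → [p].
/m/ (between /p/ and /u/): no rule targets it → [m].
/u/ — between /m/ and /k/; rule 3 does not apply here → [u].
/k/ meets the environment for rule 4 (before a front vowel) → [tʃ].
/e/ — between /k/ and /v/; rule 3 does not apply here → [e].
/v/ (between /e/ and /e/): no rule targets it → [v].
/e/ (between /v/ and /ʃ/) fails the environment for rule 3, so it stays [e].
/ʃ/ — not in any rule's target class → [ʃ].
Rule 3 applies to /a/ (between /ʃ/ and /n/: before a nasal consonant) → [ã].
/n/ — word-final; rule 2 does not apply here → [n].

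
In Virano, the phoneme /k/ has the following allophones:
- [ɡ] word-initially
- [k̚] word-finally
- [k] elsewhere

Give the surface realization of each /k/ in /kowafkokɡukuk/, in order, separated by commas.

Occurrence 1 (position 1): word-initially → [ɡ].
Occurrence 2 (position 6): no conditioning environment matches → elsewhere allophone [k].
Occurrence 3 (position 8): no conditioning environment matches → elsewhere allophone [k].
Occurrence 4 (position 11): no conditioning environment matches → elsewhere allophone [k].
Occurrence 5 (position 13): word-finally → [k̚].

[ɡ], [k], [k], [k], [k̚]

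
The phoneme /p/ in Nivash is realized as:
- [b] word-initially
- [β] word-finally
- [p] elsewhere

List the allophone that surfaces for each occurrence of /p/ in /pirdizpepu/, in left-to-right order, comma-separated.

Occurrence 1 (position 1): word-initially → [b].
Occurrence 2 (position 7): no conditioning environment matches → elsewhere allophone [p].
Occurrence 3 (position 9): no conditioning environment matches → elsewhere allophone [p].

[b], [p], [p]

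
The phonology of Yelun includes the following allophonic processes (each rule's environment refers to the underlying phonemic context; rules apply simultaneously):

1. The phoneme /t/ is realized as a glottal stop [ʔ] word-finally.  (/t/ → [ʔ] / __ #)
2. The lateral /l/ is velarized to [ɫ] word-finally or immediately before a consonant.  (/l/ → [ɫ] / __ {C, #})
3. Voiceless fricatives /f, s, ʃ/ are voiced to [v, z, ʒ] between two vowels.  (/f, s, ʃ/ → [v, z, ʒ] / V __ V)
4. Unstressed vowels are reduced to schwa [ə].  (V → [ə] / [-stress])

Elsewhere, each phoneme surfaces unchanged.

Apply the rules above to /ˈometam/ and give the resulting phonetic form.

[ˈomətəm]

/o/ (word-initial): rule 4 targets it, but not in an unstressed syllable → unchanged [o].
/m/ (between /o/ and /e/) is unaffected → [m].
/e/ meets the environment for rule 4 (in an unstressed syllable) → [ə].
/t/ (between /e/ and /a/): rule 1 targets it, but not word-finally → unchanged [t].
Rule 4 applies to /a/ (between /t/ and /m/: in an unstressed syllable) → [ə].
/m/ (word-final): no rule targets it → [m].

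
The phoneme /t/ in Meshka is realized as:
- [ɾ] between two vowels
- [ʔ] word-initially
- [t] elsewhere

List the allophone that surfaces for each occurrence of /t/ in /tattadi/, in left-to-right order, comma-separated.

Occurrence 1 (position 1): word-initially → [ʔ].
Occurrence 2 (position 3): no conditioning environment matches → elsewhere allophone [t].
Occurrence 3 (position 4): no conditioning environment matches → elsewhere allophone [t].

[ʔ], [t], [t]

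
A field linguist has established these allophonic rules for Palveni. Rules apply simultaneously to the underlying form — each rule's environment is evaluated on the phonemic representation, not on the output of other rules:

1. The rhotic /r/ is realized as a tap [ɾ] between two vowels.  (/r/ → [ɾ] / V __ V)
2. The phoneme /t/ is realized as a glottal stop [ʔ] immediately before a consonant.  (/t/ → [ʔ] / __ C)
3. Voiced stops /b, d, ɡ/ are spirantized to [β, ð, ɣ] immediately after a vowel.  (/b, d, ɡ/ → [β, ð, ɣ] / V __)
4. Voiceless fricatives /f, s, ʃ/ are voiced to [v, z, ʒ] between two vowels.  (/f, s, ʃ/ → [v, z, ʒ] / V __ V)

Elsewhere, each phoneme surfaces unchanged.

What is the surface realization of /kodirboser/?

/k/ — not in any rule's target class → [k].
/o/ (between /k/ and /d/): no rule targets it → [o].
/d/ meets the environment for rule 3 (immediately after a vowel) → [ð].
/i/ — not in any rule's target class → [i].
/r/ (between /i/ and /b/) is in the target of rule 1 but the environment (between two vowels) is not met → [r].
/b/ (between /r/ and /o/) is in the target of rule 3 but the environment (immediately after a vowel) is not met → [b].
/o/ (between /b/ and /s/) is unaffected → [o].
/s/ (between /o/ and /e/) occurs between two vowels → [z] by rule 4.
/e/ (between /s/ and /r/) is unaffected → [e].
/r/ (word-final): rule 1 targets it, but not between two vowels → unchanged [r].

[koðirbozer]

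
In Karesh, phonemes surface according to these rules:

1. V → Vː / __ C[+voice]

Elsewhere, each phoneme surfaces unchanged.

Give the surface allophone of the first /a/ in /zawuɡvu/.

[aː]

/a/ — between /z/ and /w/, before a voiced consonant — surfaces as [aː] (rule 1).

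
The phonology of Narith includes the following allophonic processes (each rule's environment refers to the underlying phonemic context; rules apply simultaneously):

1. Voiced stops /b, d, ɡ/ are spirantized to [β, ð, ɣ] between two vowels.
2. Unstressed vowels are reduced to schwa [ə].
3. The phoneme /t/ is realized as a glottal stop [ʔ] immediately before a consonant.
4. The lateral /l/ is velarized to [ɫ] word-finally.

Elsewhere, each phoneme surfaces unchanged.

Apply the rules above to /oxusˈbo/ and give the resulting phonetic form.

[əxəsˈbo]

Rule 2 applies to /o/ (word-initial: in an unstressed syllable) → [ə].
Rule 2 applies to /u/ (between /x/ and /s/: in an unstressed syllable) → [ə].
/b/ — between /s/ and /o/; rule 1 does not apply here → [b].
/o/ (word-final) fails the environment for rule 2, so it stays [o].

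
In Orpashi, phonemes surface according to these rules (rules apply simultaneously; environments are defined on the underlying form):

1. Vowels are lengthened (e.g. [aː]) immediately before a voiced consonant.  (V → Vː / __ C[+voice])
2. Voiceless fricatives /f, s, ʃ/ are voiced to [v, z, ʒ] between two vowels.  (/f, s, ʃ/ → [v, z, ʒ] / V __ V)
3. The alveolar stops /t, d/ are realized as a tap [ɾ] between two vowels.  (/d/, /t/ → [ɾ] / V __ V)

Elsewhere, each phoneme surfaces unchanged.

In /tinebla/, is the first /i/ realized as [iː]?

Rule 1 applies to /i/ (between /t/ and /n/: before a voiced consonant) → [iː].
The actual realization is [iː], which matches [iː].

Yes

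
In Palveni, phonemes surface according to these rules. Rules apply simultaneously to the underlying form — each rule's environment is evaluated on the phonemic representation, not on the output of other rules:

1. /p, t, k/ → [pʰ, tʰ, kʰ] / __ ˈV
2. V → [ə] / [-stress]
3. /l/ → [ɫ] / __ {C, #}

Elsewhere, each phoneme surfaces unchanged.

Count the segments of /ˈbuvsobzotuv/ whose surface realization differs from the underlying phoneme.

Segments that undergo a rule: /o/ → [ə] (rule 2); /o/ → [ə] (rule 2); /u/ → [ə] (rule 2).
All other segments surface unchanged.

3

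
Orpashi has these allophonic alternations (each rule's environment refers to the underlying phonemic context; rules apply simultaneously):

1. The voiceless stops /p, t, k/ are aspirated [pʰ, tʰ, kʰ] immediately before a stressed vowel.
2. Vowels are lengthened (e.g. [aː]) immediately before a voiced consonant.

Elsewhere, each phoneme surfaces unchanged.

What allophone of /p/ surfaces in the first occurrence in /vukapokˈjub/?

/p/ — between /a/ and /o/; rule 1 does not apply here → [p].

[p]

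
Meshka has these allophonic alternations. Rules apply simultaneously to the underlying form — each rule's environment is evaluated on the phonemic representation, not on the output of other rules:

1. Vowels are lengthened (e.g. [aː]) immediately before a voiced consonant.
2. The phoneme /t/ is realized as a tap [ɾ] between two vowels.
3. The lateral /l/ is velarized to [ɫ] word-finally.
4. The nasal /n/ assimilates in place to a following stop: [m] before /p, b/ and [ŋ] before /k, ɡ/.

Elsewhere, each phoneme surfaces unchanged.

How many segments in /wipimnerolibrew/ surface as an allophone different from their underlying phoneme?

Segments that undergo a rule: /i/ → [iː] (rule 1); /e/ → [eː] (rule 1); /o/ → [oː] (rule 1); /i/ → [iː] (rule 1); /e/ → [eː] (rule 1).
All other segments surface unchanged.

5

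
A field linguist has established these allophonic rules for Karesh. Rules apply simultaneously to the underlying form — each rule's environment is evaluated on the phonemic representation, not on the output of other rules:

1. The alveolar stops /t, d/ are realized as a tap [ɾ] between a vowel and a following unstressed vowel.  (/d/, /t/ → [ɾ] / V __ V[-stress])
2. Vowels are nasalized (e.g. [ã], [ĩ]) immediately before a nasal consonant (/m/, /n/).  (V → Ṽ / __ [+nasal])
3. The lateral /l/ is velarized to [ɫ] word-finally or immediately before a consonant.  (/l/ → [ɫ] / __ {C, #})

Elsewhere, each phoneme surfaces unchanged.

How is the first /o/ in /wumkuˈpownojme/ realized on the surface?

/o/ — between /p/ and /w/; rule 2 does not apply here → [o].

[o]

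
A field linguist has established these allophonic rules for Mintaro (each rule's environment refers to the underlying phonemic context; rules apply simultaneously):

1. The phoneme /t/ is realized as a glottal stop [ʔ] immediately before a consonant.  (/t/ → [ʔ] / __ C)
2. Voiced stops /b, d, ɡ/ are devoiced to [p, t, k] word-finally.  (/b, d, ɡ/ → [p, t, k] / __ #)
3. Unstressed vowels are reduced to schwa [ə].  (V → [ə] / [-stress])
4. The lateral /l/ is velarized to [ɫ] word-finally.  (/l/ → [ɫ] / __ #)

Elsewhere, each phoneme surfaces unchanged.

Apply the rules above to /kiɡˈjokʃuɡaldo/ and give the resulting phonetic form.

[kəɡˈjokʃəɡəldə]

/k/ (word-initial): no rule targets it → [k].
/i/ (between /k/ and /ɡ/) occurs in an unstressed syllable → [ə] by rule 3.
/ɡ/ (between /i/ and /j/) fails the environment for rule 2, so it stays [ɡ].
/j/ (between /ɡ/ and /o/) is unaffected → [j].
/o/ — between /j/ and /k/; rule 3 does not apply here → [o].
/k/ (between /o/ and /ʃ/): no rule targets it → [k].
/ʃ/ stays [ʃ].
/u/ — between /ʃ/ and /ɡ/, in an unstressed syllable — surfaces as [ə] (rule 3).
/ɡ/ (between /u/ and /a/) fails the environment for rule 2, so it stays [ɡ].
/a/ — between /ɡ/ and /l/, in an unstressed syllable — surfaces as [ə] (rule 3).
/l/ (between /a/ and /d/): rule 4 targets it, but not word-finally → unchanged [l].
/d/ (between /l/ and /o/) is in the target of rule 2 but the environment (word-finally) is not met → [d].
Rule 3 applies to /o/ (word-final: in an unstressed syllable) → [ə].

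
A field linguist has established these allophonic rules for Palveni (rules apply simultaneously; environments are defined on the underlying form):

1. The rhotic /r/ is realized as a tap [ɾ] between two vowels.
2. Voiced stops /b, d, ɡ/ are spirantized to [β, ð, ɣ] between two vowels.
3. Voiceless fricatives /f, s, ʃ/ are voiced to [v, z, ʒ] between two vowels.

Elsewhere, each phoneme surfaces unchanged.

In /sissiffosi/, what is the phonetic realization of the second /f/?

[f]

/f/ (between /f/ and /o/) is in the target of rule 3 but the environment (between two vowels) is not met → [f].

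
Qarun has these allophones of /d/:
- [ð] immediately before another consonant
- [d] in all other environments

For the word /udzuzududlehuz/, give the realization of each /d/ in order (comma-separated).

[ð], [d], [ð]

Occurrence 1 (position 2): immediately before another consonant → [ð].
Occurrence 2 (position 7): no conditioning environment matches → elsewhere allophone [d].
Occurrence 3 (position 9): immediately before another consonant → [ð].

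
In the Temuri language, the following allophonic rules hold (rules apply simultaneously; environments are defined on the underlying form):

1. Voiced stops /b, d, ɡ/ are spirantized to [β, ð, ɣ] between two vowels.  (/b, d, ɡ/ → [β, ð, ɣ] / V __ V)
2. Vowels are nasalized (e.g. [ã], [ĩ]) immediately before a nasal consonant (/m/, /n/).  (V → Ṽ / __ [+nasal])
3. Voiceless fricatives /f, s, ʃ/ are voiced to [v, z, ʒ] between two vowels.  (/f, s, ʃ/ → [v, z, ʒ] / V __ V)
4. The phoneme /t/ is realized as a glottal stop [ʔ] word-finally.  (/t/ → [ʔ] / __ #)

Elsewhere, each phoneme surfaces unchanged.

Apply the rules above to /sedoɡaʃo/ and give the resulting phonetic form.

/s/ (word-initial) fails the environment for rule 3, so it stays [s].
/e/ (between /s/ and /d/) is in the target of rule 2 but the environment (before a nasal consonant) is not met → [e].
/d/ — between /e/ and /o/, between two vowels — surfaces as [ð] (rule 1).
/o/ (between /d/ and /ɡ/): rule 2 targets it, but not before a nasal consonant → unchanged [o].
/ɡ/ (between /o/ and /a/) occurs between two vowels → [ɣ] by rule 1.
/a/ — between /ɡ/ and /ʃ/; rule 2 does not apply here → [a].
/ʃ/ (between /a/ and /o/) occurs between two vowels → [ʒ] by rule 3.
/o/ (word-final): rule 2 targets it, but not before a nasal consonant → unchanged [o].

[seðoɣaʒo]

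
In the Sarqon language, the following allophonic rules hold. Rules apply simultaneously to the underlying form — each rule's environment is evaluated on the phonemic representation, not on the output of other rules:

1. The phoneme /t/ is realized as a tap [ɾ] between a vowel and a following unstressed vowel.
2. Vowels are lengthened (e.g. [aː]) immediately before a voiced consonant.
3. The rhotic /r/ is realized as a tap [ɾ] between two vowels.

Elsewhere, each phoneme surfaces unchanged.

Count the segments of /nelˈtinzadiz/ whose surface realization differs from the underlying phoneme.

Segments that undergo a rule: /e/ → [eː] (rule 2); /i/ → [iː] (rule 2); /a/ → [aː] (rule 2); /i/ → [iː] (rule 2).
All other segments surface unchanged.

4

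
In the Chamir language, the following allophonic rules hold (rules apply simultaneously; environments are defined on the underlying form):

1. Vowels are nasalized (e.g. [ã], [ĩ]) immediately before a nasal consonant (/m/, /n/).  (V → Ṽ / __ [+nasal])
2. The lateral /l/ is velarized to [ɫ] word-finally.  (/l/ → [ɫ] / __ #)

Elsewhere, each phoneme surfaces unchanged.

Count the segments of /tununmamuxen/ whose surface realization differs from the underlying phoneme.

Segments that undergo a rule: /u/ → [ũ] (rule 1); /u/ → [ũ] (rule 1); /a/ → [ã] (rule 1); /e/ → [ẽ] (rule 1).
All other segments surface unchanged.

4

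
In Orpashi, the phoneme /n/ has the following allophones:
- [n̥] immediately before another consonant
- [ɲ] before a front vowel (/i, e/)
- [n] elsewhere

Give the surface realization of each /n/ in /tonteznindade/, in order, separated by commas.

[n̥], [ɲ], [n̥]

Occurrence 1 (position 3): immediately before another consonant → [n̥].
Occurrence 2 (position 7): before a front vowel (/i, e/) → [ɲ].
Occurrence 3 (position 9): immediately before another consonant → [n̥].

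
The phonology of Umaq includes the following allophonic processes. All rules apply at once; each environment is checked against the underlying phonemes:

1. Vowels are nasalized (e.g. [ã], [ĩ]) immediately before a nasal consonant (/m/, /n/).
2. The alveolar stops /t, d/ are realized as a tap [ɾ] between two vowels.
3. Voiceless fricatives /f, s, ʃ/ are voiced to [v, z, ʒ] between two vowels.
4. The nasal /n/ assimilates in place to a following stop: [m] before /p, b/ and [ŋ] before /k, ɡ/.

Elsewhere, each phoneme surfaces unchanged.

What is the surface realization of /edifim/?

/e/ (word-initial) is in the target of rule 1 but the environment (before a nasal consonant) is not met → [e].
/d/ (between /e/ and /i/): between two vowels, so rule 2 applies → [ɾ].
/i/ (between /d/ and /f/) fails the environment for rule 1, so it stays [i].
Rule 3 applies to /f/ (between /i/ and /i/: between two vowels) → [v].
/i/ meets the environment for rule 1 (before a nasal consonant) → [ĩ].
/m/ (word-final): no rule targets it → [m].

[eɾivĩm]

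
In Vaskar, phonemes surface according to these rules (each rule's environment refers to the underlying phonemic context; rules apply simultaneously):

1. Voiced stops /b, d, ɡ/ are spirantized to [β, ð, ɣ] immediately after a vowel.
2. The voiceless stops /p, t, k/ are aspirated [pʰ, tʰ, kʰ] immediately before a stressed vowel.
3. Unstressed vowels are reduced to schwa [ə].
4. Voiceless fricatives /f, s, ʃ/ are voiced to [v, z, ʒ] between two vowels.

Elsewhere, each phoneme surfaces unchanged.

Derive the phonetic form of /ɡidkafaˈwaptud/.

[ɡəðkəvəˈwaptəð]

/ɡ/ (word-initial) fails the environment for rule 1, so it stays [ɡ].
/i/ (between /ɡ/ and /d/): in an unstressed syllable, so rule 3 applies → [ə].
/d/ — between /i/ and /k/, immediately after a vowel — surfaces as [ð] (rule 1).
/k/ (between /d/ and /a/) is in the target of rule 2 but the environment (immediately before a stressed vowel) is not met → [k].
/a/ — between /k/ and /f/, in an unstressed syllable — surfaces as [ə] (rule 3).
Rule 4 applies to /f/ (between /a/ and /a/: between two vowels) → [v].
/a/ (between /f/ and /w/) occurs in an unstressed syllable → [ə] by rule 3.
/w/ (between /a/ and /a/) is unaffected → [w].
/a/ (between /w/ and /p/) is in the target of rule 3 but the environment (in an unstressed syllable) is not met → [a].
/p/ (between /a/ and /t/) is in the target of rule 2 but the environment (immediately before a stressed vowel) is not met → [p].
/t/ (between /p/ and /u/) fails the environment for rule 2, so it stays [t].
/u/ meets the environment for rule 3 (in an unstressed syllable) → [ə].
/d/ (word-final) occurs immediately after a vowel → [ð] by rule 1.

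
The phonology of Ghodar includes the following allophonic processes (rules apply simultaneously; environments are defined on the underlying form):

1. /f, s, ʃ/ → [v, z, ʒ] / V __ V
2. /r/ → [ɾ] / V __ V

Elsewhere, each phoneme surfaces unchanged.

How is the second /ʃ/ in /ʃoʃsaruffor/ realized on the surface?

/ʃ/ (between /o/ and /s/): rule 1 targets it, but not between two vowels → unchanged [ʃ].

[ʃ]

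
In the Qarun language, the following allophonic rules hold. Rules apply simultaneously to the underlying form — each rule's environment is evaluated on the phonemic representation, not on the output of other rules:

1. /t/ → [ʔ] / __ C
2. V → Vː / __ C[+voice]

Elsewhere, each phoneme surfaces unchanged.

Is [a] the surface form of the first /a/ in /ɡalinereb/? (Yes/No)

Rule 2 applies to /a/ (between /ɡ/ and /l/: before a voiced consonant) → [aː].
The actual realization is [aː], not [a].

No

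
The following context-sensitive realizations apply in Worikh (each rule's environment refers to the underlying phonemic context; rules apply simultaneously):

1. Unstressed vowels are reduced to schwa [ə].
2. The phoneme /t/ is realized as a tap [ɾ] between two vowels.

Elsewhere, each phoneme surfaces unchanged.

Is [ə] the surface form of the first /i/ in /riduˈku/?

Rule 1 applies to /i/ (between /r/ and /d/: in an unstressed syllable) → [ə].
The actual realization is [ə], which matches [ə].

Yes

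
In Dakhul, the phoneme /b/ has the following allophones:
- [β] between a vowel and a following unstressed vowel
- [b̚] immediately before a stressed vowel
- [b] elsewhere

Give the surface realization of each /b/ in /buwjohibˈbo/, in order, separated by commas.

[b], [b], [b̚]

Occurrence 1 (position 1): no conditioning environment matches → elsewhere allophone [b].
Occurrence 2 (position 8): no conditioning environment matches → elsewhere allophone [b].
Occurrence 3 (position 9): immediately before a stressed vowel → [b̚].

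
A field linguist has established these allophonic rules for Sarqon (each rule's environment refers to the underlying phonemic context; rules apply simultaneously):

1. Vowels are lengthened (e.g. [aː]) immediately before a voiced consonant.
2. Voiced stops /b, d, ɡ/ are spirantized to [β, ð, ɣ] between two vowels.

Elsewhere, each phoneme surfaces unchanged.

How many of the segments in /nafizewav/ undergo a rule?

Segments that undergo a rule: /i/ → [iː] (rule 1); /e/ → [eː] (rule 1); /a/ → [aː] (rule 1).
All other segments surface unchanged.

3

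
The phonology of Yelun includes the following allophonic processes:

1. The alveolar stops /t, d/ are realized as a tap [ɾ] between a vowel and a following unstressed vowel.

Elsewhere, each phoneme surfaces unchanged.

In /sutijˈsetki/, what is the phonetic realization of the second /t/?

[t]

/t/ (between /e/ and /k/) is in the target of rule 1 but the environment (between a vowel and a following unstressed vowel) is not met → [t].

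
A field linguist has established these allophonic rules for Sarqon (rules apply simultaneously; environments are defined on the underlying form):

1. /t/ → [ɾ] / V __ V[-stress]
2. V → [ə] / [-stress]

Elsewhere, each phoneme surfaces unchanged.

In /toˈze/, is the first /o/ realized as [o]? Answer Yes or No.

/o/ meets the environment for rule 2 (in an unstressed syllable) → [ə].
The actual realization is [ə], not [o].

No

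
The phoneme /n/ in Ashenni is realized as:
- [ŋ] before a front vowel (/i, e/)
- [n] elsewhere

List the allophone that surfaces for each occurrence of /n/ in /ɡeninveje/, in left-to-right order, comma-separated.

Occurrence 1 (position 3): before a front vowel (/i, e/) → [ŋ].
Occurrence 2 (position 5): no conditioning environment matches → elsewhere allophone [n].

[ŋ], [n]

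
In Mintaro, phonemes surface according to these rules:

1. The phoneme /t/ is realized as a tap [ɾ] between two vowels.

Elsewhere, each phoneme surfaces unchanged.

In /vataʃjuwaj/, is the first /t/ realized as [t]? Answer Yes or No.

No

/t/ (between /a/ and /a/): between two vowels, so rule 1 applies → [ɾ].
The actual realization is [ɾ], not [t].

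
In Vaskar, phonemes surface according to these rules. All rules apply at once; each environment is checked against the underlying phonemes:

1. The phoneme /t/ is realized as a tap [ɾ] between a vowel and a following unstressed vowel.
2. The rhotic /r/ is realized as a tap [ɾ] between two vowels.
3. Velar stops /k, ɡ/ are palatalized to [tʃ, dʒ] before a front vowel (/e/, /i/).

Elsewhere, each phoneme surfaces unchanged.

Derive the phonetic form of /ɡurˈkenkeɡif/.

[ɡurˈtʃentʃedʒif]

/ɡ/ (word-initial) fails the environment for rule 3, so it stays [ɡ].
/u/ (between /ɡ/ and /r/) is unaffected → [u].
/r/ (between /u/ and /k/): rule 2 targets it, but not between two vowels → unchanged [r].
/k/ (between /r/ and /e/): before a front vowel, so rule 3 applies → [tʃ].
/e/ stays [e].
/n/ (between /e/ and /k/): no rule targets it → [n].
Rule 3 applies to /k/ (between /n/ and /e/: before a front vowel) → [tʃ].
/e/ (between /k/ and /ɡ/) is unaffected → [e].
/ɡ/ (between /e/ and /i/): before a front vowel, so rule 3 applies → [dʒ].
/i/ — not in any rule's target class → [i].
/f/ stays [f].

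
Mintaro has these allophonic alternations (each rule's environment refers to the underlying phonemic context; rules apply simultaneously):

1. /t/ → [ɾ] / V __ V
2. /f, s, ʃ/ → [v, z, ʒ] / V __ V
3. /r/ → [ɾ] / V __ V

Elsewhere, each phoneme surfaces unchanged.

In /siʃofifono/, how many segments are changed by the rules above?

Segments that undergo a rule: /ʃ/ → [ʒ] (rule 2); /f/ → [v] (rule 2); /f/ → [v] (rule 2).
All other segments surface unchanged.

3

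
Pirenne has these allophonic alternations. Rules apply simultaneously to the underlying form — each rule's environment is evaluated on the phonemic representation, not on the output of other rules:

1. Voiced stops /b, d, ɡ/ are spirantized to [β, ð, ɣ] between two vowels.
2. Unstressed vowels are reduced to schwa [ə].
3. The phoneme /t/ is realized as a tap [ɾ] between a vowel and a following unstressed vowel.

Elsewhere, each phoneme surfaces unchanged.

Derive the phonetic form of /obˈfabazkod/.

/o/ — word-initial, in an unstressed syllable — surfaces as [ə] (rule 2).
/b/ (between /o/ and /f/) is in the target of rule 1 but the environment (between two vowels) is not met → [b].
/f/ stays [f].
/a/ (between /f/ and /b/) fails the environment for rule 2, so it stays [a].
/b/ meets the environment for rule 1 (between two vowels) → [β].
Rule 2 applies to /a/ (between /b/ and /z/: in an unstressed syllable) → [ə].
/z/ stays [z].
/k/ stays [k].
Rule 2 applies to /o/ (between /k/ and /d/: in an unstressed syllable) → [ə].
/d/ (word-final): rule 1 targets it, but not between two vowels → unchanged [d].

[əbˈfaβəzkəd]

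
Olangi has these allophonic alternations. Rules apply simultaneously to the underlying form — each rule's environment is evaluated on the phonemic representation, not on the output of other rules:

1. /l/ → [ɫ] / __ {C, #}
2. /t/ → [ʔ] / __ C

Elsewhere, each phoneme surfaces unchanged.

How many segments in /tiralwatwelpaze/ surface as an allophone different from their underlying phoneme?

Segments that undergo a rule: /l/ → [ɫ] (rule 1); /t/ → [ʔ] (rule 2); /l/ → [ɫ] (rule 1).
All other segments surface unchanged.

3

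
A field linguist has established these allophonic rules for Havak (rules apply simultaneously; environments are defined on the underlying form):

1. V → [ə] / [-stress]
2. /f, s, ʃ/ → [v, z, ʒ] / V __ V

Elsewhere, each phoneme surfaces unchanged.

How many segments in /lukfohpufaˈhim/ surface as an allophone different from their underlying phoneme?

Segments that undergo a rule: /u/ → [ə] (rule 1); /o/ → [ə] (rule 1); /u/ → [ə] (rule 1); /f/ → [v] (rule 2); /a/ → [ə] (rule 1).
All other segments surface unchanged.

5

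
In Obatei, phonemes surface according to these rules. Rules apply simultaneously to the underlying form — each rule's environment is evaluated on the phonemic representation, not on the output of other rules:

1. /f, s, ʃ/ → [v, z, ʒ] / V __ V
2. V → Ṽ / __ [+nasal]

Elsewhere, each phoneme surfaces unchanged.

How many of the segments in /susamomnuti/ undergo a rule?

Segments that undergo a rule: /s/ → [z] (rule 1); /a/ → [ã] (rule 2); /o/ → [õ] (rule 2).
All other segments surface unchanged.

3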